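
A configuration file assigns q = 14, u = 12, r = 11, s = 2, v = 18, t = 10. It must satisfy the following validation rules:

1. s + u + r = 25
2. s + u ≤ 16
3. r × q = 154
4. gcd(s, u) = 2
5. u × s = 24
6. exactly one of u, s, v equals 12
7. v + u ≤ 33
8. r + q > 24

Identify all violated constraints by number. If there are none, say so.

1. s + u + r = 2 + 12 + 11 = 25 — OK.
2. s + u = 2 + 12 = 14; 14 ≤ 16 — OK.
3. r × q = 11 × 14 = 154 — OK.
4. gcd(2, 12) = 2 — OK.
5. u × s = 12 × 2 = 24 — OK.
6. u=12, s=2, v=18; 1 of them equals 12 — OK.
7. v + u = 18 + 12 = 30; 30 ≤ 33 — OK.
8. r + q = 11 + 14 = 25; 25 > 24 — OK.

None — every constraint holds.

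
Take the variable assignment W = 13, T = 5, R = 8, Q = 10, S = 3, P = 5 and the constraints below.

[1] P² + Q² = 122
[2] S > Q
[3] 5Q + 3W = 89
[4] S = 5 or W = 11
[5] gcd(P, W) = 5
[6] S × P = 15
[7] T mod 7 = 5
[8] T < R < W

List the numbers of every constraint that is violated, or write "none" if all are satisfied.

Constraints 1, 2, 4, and 5 are violated.

[1] P² + Q² = 5² + 10² = 25 + 100 = 125, not 122 — fails.
[2] S = 3, Q = 10; 3 ≤ 10 (want >) — fails.
[3] 5Q + 3W = 5(10) + 3(13) = 89 — holds.
[4] S = 3 ≠ 5 and W = 13 ≠ 11; both disjuncts false — fails.
[5] gcd(5, 13) = 1, not 5 — fails.
[6] S × P = 3 × 5 = 15 — holds.
[7] 5 mod 7 = 5 — holds.
[8] values 5 < 8 < 13 — holds.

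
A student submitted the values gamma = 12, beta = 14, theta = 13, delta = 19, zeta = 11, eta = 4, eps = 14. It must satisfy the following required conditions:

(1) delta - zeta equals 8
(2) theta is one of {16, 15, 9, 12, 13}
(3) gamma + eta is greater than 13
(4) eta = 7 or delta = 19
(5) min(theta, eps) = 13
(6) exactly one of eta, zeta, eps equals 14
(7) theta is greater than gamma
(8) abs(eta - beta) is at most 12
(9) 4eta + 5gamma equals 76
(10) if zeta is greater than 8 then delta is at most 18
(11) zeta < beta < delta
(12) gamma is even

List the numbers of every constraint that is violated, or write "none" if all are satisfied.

No — constraint 10 is not satisfied.

(1) delta - zeta = 19 - 11 = 8  true
(2) theta = 13 is in {16, 15, 9, 12, 13}  true
(3) gamma + eta = 12 + 4 = 16; 16 > 13  true
(4) eta = 4 ≠ 7, but delta = 19 = 19 (second disjunct)  true
(5) min(13, 14) = 13  true
(6) eta=4, zeta=11, eps=14; 1 of them equals 14  true
(7) theta = 13, gamma = 12; 13 > 12  true
(8) abs(4 - 14) = 10; 10 ≤ 12  true
(9) 4eta + 5gamma = 4(4) + 5(12) = 76  true
(10) zeta = 11 > 8, so we need delta ≤ 18; but delta = 19 > 18  false
(11) values 11 < 14 < 19  true
(12) gamma = 12 is even  true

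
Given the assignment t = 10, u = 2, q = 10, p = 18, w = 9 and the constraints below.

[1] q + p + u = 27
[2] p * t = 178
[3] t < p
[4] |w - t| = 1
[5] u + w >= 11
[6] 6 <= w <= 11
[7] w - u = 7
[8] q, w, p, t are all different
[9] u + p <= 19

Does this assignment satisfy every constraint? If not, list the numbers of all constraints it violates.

[1] q + p + u = 10 + 18 + 2 = 30, not 27 — violated.
[2] p * t = 18 * 10 = 180, not 178 — violated.
[3] t = 10, p = 18; 10 < 18 — satisfied.
[4] |9 - 10| = 1 — satisfied.
[5] u + w = 2 + 9 = 11; 11 ≥ 11 — satisfied.
[6] w = 9 lies in [6, 11] — satisfied.
[7] w - u = 9 - 2 = 7 — satisfied.
[8] q = t = 10, not all different — violated.
[9] u + p = 2 + 18 = 20; 20 > 19, bound 19 not met — violated.

Violated: 1, 2, 8, and 9.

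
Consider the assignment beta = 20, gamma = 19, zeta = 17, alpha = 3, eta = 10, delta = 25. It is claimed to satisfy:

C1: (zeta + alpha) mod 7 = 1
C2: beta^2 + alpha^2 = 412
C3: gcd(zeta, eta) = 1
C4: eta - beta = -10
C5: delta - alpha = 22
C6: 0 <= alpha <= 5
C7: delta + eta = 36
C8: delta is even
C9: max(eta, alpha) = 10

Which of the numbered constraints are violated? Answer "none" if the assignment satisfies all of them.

C1: zeta + alpha = 20; 20 mod 7 = 6, not 1  false
C2: beta^2 + alpha^2 = 20^2 + 3^2 = 400 + 9 = 409, not 412  false
C3: gcd(17, 10) = 1  true
C4: eta - beta = 10 - 20 = -10  true
C5: delta - alpha = 25 - 3 = 22  true
C6: alpha = 3 lies in [0, 5]  true
C7: delta + eta = 25 + 10 = 35, not 36  false
C8: delta = 25 is odd  false
C9: max(10, 3) = 10  true

No — constraints 1, 2, 7, and 8 are not satisfied.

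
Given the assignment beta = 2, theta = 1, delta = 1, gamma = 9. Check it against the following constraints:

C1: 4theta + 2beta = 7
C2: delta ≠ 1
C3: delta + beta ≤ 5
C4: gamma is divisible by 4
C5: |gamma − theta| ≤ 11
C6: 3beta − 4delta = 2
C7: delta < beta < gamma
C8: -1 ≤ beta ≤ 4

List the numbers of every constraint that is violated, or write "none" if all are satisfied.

Constraints 1, 2, and 4 do not hold.

C1: 4theta + 2beta = 4(1) + 2(2) = 8, not 7 — violated.
C2: delta = 1, but 1 is required to differ — violated.
C3: delta + beta = 1 + 2 = 3; 3 ≤ 5 — satisfied.
C4: 9 = 4×2 + 1, so 4 does not divide 9 — violated.
C5: |9 − 1| = 8; 8 ≤ 11 — satisfied.
C6: 3beta − 4delta = 3(2) − 4(1) = 2 — satisfied.
C7: values 1 < 2 < 9 — satisfied.
C8: beta = 2 lies in [-1, 4] — satisfied.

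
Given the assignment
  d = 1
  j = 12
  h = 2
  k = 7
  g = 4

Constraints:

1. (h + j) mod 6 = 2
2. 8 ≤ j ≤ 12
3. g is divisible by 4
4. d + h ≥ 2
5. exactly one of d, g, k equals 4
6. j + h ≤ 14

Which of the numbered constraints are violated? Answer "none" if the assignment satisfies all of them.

All constraints are satisfied.

1. h + j = 14; 14 mod 6 = 2 — satisfied.
2. j = 12 lies in [8, 12] — satisfied.
3. 4 / 4 = 1, so 4 divides 4 — satisfied.
4. d + h = 1 + 2 = 3; 3 ≥ 2 — satisfied.
5. d=1, g=4, k=7; 1 of them equals 4 — satisfied.
6. j + h = 12 + 2 = 14; 14 ≤ 14 — satisfied.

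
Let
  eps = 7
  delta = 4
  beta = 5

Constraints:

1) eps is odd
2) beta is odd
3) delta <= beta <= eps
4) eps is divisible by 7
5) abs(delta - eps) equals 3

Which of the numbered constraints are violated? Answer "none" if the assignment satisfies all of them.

Yes — all constraints hold.

1) eps = 7 is odd  holds
2) beta = 5 is odd  holds
3) values 4 <= 5 <= 7  holds
4) 7 / 7 = 1, so 7 divides 7  holds
5) abs(4 - 7) = 3  holds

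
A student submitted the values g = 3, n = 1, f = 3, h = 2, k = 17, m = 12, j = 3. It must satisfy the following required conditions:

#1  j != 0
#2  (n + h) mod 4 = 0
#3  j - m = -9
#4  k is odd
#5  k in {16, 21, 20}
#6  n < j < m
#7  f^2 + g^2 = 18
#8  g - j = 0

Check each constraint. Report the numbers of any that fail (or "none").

#1 j = 3, and 3 ≠ 0 — holds.
#2 n + h = 3; 3 mod 4 = 3, not 0 — does not hold.
#3 j - m = 3 - 12 = -9 — holds.
#4 k = 17 is odd — holds.
#5 k = 17 is not in {16, 21, 20} — does not hold.
#6 values 1 < 3 < 12 — holds.
#7 f^2 + g^2 = 3^2 + 3^2 = 9 + 9 = 18 — holds.
#8 g - j = 3 - 3 = 0 — holds.

No — constraints 2 and 5 are not satisfied.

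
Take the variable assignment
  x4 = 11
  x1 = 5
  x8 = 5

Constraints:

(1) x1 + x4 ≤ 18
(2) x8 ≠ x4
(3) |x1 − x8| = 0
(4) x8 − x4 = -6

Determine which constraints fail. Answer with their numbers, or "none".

(1) x1 + x4 = 5 + 11 = 16; 16 ≤ 18 — satisfied.
(2) x8 = 5, x4 = 11; distinct — satisfied.
(3) |5 − 5| = 0 — satisfied.
(4) x8 − x4 = 5 − 11 = -6 — satisfied.

All constraints are satisfied.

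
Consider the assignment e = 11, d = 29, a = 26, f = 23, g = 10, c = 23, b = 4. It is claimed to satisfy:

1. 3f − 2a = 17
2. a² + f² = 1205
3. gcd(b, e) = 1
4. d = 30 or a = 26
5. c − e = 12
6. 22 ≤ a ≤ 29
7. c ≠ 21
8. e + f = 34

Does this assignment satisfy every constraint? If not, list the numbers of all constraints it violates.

1. 3f − 2a = 3(23) − 2(26) = 17  holds
2. a² + f² = 26² + 23² = 676 + 529 = 1205  holds
3. gcd(4, 11) = 1  holds
4. d = 29 ≠ 30, but a = 26 = 26 (second disjunct)  holds
5. c − e = 23 − 11 = 12  holds
6. a = 26 lies in [22, 29]  holds
7. c = 23, and 23 ≠ 21  holds
8. e + f = 11 + 23 = 34  holds

The assignment satisfies every constraint.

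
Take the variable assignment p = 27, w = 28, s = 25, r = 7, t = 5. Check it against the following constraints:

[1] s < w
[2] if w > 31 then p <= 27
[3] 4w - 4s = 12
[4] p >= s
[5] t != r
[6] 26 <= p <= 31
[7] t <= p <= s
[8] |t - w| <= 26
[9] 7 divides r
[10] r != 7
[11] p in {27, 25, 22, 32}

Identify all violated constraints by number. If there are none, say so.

The assignment fails constraints 7 and 10.

[1] s = 25, w = 28; 25 < 28 — holds.
[2] w = 28, not > 31; antecedent false, conditional vacuously true — holds.
[3] 4w - 4s = 4(28) - 4(25) = 12 — holds.
[4] p = 27, s = 25; 27 ≥ 25 — holds.
[5] t = 5, r = 7; distinct — holds.
[6] p = 27 lies in [26, 31] — holds.
[7] values 5, 27, 25; p = 27 is not <= s = 25 — does not hold.
[8] |5 - 28| = 23; 23 ≤ 26 — holds.
[9] 7 / 7 = 1, so 7 divides 7 — holds.
[10] r = 7, but 7 is required to differ — does not hold.
[11] p = 27 is in {27, 25, 22, 32} — holds.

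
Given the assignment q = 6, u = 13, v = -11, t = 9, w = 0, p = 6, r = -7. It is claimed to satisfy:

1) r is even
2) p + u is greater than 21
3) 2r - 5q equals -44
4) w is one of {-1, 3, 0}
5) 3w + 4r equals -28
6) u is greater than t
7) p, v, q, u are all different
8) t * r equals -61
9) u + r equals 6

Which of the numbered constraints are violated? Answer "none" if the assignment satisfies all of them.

Violated: 1, 2, 7, and 8.

1) r = -7 is odd — violated.
2) p + u = 6 + 13 = 19; 19 ≤ 21, bound 21 not met — violated.
3) 2r - 5q = 2(-7) - 5(6) = -44 — OK.
4) w = 0 is in {-1, 3, 0} — OK.
5) 3w + 4r = 3(0) + 4(-7) = -28 — OK.
6) u = 13, t = 9; 13 > 9 — OK.
7) p = q = 6, not all different — violated.
8) t * r = 9 * (-7) = -63, not -61 — violated.
9) u + r = 13 + (-7) = 6 — OK.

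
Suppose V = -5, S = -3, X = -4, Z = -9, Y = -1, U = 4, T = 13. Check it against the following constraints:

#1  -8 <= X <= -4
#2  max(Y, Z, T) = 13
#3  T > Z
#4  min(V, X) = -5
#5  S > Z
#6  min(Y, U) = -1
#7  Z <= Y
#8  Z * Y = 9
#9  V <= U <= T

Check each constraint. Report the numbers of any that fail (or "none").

#1 X = -4 lies in [-8, -4] — OK.
#2 max(-1, -9, 13) = 13 — OK.
#3 T = 13, Z = -9; 13 > -9 — OK.
#4 min(-5, -4) = -5 — OK.
#5 S = -3, Z = -9; -3 > -9 — OK.
#6 min(-1, 4) = -1 — OK.
#7 Z = -9, Y = -1; -9 ≤ -1 — OK.
#8 Z * Y = -9 * (-1) = 9 — OK.
#9 values -5 <= 4 <= 13 — OK.

The assignment satisfies every constraint.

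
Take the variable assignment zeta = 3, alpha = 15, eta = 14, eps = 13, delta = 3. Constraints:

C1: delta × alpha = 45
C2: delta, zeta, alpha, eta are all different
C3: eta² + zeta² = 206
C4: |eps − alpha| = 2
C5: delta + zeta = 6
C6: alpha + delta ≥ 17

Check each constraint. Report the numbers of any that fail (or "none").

No — constraints 2 and 3 are not satisfied.

C1: delta × alpha = 3 × 15 = 45 — holds.
C2: delta = zeta = 3, not all different — fails.
C3: eta² + zeta² = 14² + 3² = 196 + 9 = 205, not 206 — fails.
C4: |13 − 15| = 2 — holds.
C5: delta + zeta = 3 + 3 = 6 — holds.
C6: alpha + delta = 15 + 3 = 18; 18 ≥ 17 — holds.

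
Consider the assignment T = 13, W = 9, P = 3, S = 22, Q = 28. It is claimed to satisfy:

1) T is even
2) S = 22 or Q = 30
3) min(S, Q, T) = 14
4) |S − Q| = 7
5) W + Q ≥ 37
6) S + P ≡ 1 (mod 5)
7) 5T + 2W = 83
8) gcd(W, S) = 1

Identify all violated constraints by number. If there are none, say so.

1) T = 13 is odd — fails.
2) S = 22 = 22 (first disjunct) — holds.
3) min(22, 28, 13) = 13, not 14 — fails.
4) |22 − 28| = 6, not 7 — fails.
5) W + Q = 9 + 28 = 37; 37 ≥ 37 — holds.
6) S + P = 25; 25 mod 5 = 0, not 1 — fails.
7) 5T + 2W = 5(13) + 2(9) = 83 — holds.
8) gcd(9, 22) = 1 — holds.

The assignment fails constraints 1, 3, 4, 6.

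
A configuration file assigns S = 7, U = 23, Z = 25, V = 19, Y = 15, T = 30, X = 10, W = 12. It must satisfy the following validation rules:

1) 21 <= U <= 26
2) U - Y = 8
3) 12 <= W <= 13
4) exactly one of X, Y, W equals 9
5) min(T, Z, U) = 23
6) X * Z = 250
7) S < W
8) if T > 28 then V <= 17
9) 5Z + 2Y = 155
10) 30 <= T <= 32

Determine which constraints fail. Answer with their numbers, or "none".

1) U = 23 lies in [21, 26]  OK
2) U - Y = 23 - 15 = 8  OK
3) W = 12 lies in [12, 13]  OK
4) X=10, Y=15, W=12; 0 of them equal 9, not exactly one  FAIL
5) min(30, 25, 23) = 23  OK
6) X * Z = 10 * 25 = 250  OK
7) S = 7, W = 12; 7 < 12  OK
8) T = 30 > 28, so we need V ≤ 17; but V = 19 > 17  FAIL
9) 5Z + 2Y = 5(25) + 2(15) = 155  OK
10) T = 30 lies in [30, 32]  OK

Constraints 4, 8 are violated.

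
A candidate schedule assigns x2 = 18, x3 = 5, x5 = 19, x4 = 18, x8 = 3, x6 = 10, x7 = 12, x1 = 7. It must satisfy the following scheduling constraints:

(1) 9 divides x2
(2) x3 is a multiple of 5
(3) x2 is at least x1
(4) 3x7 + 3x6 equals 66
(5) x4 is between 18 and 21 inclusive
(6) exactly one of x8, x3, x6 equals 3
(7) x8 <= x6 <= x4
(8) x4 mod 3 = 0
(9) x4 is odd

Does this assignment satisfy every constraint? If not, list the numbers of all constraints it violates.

(1) 18 / 9 = 2, so 9 divides 18 — OK.
(2) 5 / 5 = 1, so 5 divides 5 — OK.
(3) x2 = 18, x1 = 7; 18 ≥ 7 — OK.
(4) 3x7 + 3x6 = 3(12) + 3(10) = 66 — OK.
(5) x4 = 18 lies in [18, 21] — OK.
(6) x8=3, x3=5, x6=10; 1 of them equals 3 — OK.
(7) values 3 <= 10 <= 18 — OK.
(8) 18 mod 3 = 0 — OK.
(9) x4 = 18 is even — violated.

Constraint 9 does not hold.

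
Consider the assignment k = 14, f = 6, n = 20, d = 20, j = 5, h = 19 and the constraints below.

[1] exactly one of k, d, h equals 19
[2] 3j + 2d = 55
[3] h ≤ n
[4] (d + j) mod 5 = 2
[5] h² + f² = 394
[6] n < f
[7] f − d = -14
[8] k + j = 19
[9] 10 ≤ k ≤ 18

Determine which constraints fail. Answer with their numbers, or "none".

[1] k=14, d=20, h=19; 1 of them equals 19 — satisfied.
[2] 3j + 2d = 3(5) + 2(20) = 55 — satisfied.
[3] h = 19, n = 20; 19 ≤ 20 — satisfied.
[4] d + j = 25; 25 mod 5 = 0, not 2 — violated.
[5] h² + f² = 19² + 6² = 361 + 36 = 397, not 394 — violated.
[6] n = 20, f = 6; 20 ≥ 6 (want <) — violated.
[7] f − d = 6 − 20 = -14 — satisfied.
[8] k + j = 14 + 5 = 19 — satisfied.
[9] k = 14 lies in [10, 18] — satisfied.

Constraints 4, 5, and 6 do not hold.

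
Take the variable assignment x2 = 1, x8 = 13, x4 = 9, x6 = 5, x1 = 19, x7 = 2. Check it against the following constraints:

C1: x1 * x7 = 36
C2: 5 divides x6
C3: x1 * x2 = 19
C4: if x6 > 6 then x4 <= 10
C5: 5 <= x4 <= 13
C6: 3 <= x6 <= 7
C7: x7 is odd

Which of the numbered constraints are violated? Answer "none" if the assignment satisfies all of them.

Constraints 1 and 7 are violated.

C1: x1 * x7 = 19 * 2 = 38, not 36  fails
C2: 5 / 5 = 1, so 5 divides 5  holds
C3: x1 * x2 = 19 * 1 = 19  holds
C4: x6 = 5, not > 6; antecedent false, conditional vacuously true  holds
C5: x4 = 9 lies in [5, 13]  holds
C6: x6 = 5 lies in [3, 7]  holds
C7: x7 = 2 is even  fails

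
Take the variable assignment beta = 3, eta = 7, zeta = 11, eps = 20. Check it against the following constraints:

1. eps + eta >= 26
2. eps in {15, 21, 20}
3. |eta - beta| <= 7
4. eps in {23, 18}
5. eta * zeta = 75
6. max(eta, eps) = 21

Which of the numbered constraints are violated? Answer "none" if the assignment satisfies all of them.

1. eps + eta = 20 + 7 = 27; 27 ≥ 26  holds
2. eps = 20 is in {15, 21, 20}  holds
3. |7 - 3| = 4; 4 ≤ 7  holds
4. eps = 20 is not in {23, 18}  fails
5. eta * zeta = 7 * 11 = 77, not 75  fails
6. max(7, 20) = 20, not 21  fails

Constraints 4, 5, 6 do not hold.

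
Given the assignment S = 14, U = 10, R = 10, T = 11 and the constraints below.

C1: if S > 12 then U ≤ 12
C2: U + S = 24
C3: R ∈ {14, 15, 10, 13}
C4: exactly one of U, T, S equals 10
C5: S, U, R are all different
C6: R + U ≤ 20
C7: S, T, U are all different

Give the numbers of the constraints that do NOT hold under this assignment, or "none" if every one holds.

No — constraint 5 is not satisfied.

C1: S = 14 > 12, so we need U ≤ 12; U = 10 ≤ 12 — holds.
C2: U + S = 10 + 14 = 24 — holds.
C3: R = 10 is in {14, 15, 10, 13} — holds.
C4: U=10, T=11, S=14; 1 of them equals 10 — holds.
C5: U = R = 10, not all different — fails.
C6: R + U = 10 + 10 = 20; 20 ≤ 20 — holds.
C7: values 14, 11, 10 are pairwise distinct — holds.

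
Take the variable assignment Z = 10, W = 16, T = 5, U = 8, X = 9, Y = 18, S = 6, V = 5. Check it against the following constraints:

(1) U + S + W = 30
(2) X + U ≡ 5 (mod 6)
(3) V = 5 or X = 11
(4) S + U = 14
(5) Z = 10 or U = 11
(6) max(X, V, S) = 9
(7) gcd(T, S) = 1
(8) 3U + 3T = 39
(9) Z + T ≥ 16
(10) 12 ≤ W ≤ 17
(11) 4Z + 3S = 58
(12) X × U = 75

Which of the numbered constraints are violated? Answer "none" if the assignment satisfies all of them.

(1) U + S + W = 8 + 6 + 16 = 30 — holds.
(2) X + U = 17; 17 mod 6 = 5 — holds.
(3) V = 5 = 5 (first disjunct) — holds.
(4) S + U = 6 + 8 = 14 — holds.
(5) Z = 10 = 10 (first disjunct) — holds.
(6) max(9, 5, 6) = 9 — holds.
(7) gcd(5, 6) = 1 — holds.
(8) 3U + 3T = 3(8) + 3(5) = 39 — holds.
(9) Z + T = 10 + 5 = 15; 15 < 16, bound 16 not met — does not hold.
(10) W = 16 lies in [12, 17] — holds.
(11) 4Z + 3S = 4(10) + 3(6) = 58 — holds.
(12) X × U = 9 × 8 = 72, not 75 — does not hold.

Violated: 9 and 12.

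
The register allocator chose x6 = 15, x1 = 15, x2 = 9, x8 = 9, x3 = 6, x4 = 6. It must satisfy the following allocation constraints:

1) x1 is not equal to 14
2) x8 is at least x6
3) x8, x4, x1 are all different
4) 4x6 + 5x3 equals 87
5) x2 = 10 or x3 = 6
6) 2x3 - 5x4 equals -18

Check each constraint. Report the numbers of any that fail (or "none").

Constraints 2 and 4 are violated.

1) x1 = 15, and 15 ≠ 14 — holds.
2) x8 = 9, x6 = 15; 9 < 15 (want ≥) — does not hold.
3) values 9, 6, 15 are pairwise distinct — holds.
4) 4x6 + 5x3 = 4(15) + 5(6) = 90, not 87 — does not hold.
5) x2 = 9 ≠ 10, but x3 = 6 = 6 (second disjunct) — holds.
6) 2x3 - 5x4 = 2(6) - 5(6) = -18 — holds.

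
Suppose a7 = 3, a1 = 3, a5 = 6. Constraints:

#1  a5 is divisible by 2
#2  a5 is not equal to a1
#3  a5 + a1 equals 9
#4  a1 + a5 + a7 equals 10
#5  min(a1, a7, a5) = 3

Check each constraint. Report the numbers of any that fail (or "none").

#1 6 / 2 = 3, so 2 divides 6 — holds.
#2 a5 = 6, a1 = 3; distinct — holds.
#3 a5 + a1 = 6 + 3 = 9 — holds.
#4 a1 + a5 + a7 = 3 + 6 + 3 = 12, not 10 — fails.
#5 min(3, 3, 6) = 3 — holds.

No — constraint 4 is not satisfied.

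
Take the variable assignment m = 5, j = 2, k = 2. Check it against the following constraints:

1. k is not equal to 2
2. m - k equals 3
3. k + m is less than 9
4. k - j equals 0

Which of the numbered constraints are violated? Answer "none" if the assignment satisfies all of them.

Constraint 1 does not hold.

1. k = 2, but 2 is required to differ — violated.
2. m - k = 5 - 2 = 3 — OK.
3. k + m = 2 + 5 = 7; 7 < 9 — OK.
4. k - j = 2 - 2 = 0 — OK.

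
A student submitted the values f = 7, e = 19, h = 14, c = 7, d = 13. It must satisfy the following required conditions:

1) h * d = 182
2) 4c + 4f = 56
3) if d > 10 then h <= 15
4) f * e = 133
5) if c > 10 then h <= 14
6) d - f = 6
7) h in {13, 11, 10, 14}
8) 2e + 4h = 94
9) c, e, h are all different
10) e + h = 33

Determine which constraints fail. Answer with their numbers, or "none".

1) h * d = 14 * 13 = 182  ✓
2) 4c + 4f = 4(7) + 4(7) = 56  ✓
3) d = 13 > 10, so we need h ≤ 15; h = 14 ≤ 15  ✓
4) f * e = 7 * 19 = 133  ✓
5) c = 7, not > 10; antecedent false, conditional vacuously true  ✓
6) d - f = 13 - 7 = 6  ✓
7) h = 14 is in {13, 11, 10, 14}  ✓
8) 2e + 4h = 2(19) + 4(14) = 94  ✓
9) values 7, 19, 14 are pairwise distinct  ✓
10) e + h = 19 + 14 = 33  ✓

Yes — all constraints hold.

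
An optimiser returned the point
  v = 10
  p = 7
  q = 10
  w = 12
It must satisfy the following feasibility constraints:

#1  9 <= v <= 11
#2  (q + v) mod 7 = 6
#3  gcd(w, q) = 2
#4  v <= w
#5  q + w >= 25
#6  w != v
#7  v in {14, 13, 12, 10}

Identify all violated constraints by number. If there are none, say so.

Violated: 5.

#1 v = 10 lies in [9, 11] — OK.
#2 q + v = 20; 20 mod 7 = 6 — OK.
#3 gcd(12, 10) = 2 — OK.
#4 v = 10, w = 12; 10 ≤ 12 — OK.
#5 q + w = 10 + 12 = 22; 22 < 25, bound 25 not met — violated.
#6 w = 12, v = 10; distinct — OK.
#7 v = 10 is in {14, 13, 12, 10} — OK.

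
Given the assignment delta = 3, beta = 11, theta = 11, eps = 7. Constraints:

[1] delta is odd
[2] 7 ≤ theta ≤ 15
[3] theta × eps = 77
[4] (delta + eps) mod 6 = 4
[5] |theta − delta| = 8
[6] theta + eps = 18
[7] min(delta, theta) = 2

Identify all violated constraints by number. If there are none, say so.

Violated: 7.

[1] delta = 3 is odd — OK.
[2] theta = 11 lies in [7, 15] — OK.
[3] theta × eps = 11 × 7 = 77 — OK.
[4] delta + eps = 10; 10 mod 6 = 4 — OK.
[5] |11 − 3| = 8 — OK.
[6] theta + eps = 11 + 7 = 18 — OK.
[7] min(3, 11) = 3, not 2 — violated.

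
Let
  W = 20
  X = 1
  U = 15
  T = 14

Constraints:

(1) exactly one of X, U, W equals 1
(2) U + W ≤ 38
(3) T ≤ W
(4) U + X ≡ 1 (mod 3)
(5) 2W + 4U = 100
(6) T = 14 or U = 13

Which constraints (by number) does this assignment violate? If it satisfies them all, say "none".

All constraints are satisfied.

(1) X=1, U=15, W=20; 1 of them equals 1  holds
(2) U + W = 15 + 20 = 35; 35 ≤ 38  holds
(3) T = 14, W = 20; 14 ≤ 20  holds
(4) U + X = 16; 16 mod 3 = 1  holds
(5) 2W + 4U = 2(20) + 4(15) = 100  holds
(6) T = 14 = 14 (first disjunct)  holds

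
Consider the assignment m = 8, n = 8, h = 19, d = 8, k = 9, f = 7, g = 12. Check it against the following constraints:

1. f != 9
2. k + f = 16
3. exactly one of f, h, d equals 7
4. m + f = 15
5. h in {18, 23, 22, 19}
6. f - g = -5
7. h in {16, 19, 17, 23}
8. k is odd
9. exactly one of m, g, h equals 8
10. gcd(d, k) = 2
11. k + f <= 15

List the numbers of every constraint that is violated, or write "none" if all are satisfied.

1. f = 7, and 7 ≠ 9  holds
2. k + f = 9 + 7 = 16  holds
3. f=7, h=19, d=8; 1 of them equals 7  holds
4. m + f = 8 + 7 = 15  holds
5. h = 19 is in {18, 23, 22, 19}  holds
6. f - g = 7 - 12 = -5  holds
7. h = 19 is in {16, 19, 17, 23}  holds
8. k = 9 is odd  holds
9. m=8, g=12, h=19; 1 of them equals 8  holds
10. gcd(8, 9) = 1, not 2  fails
11. k + f = 9 + 7 = 16; 16 > 15, bound 15 not met  fails

Constraints 10, 11 are violated.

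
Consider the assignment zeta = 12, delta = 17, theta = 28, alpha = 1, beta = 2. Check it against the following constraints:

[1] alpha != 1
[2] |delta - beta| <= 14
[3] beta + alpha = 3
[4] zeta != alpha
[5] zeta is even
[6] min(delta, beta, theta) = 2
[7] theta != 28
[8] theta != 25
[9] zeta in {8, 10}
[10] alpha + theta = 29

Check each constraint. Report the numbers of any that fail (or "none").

Constraints 1, 2, 7, 9 are violated.

[1] alpha = 1, but 1 is required to differ — violated.
[2] |17 - 2| = 15; 15 > 14, exceeds bound 14 — violated.
[3] beta + alpha = 2 + 1 = 3 — satisfied.
[4] zeta = 12, alpha = 1; distinct — satisfied.
[5] zeta = 12 is even — satisfied.
[6] min(17, 2, 28) = 2 — satisfied.
[7] theta = 28, but 28 is required to differ — violated.
[8] theta = 28, and 28 ≠ 25 — satisfied.
[9] zeta = 12 is not in {8, 10} — violated.
[10] alpha + theta = 1 + 28 = 29 — satisfied.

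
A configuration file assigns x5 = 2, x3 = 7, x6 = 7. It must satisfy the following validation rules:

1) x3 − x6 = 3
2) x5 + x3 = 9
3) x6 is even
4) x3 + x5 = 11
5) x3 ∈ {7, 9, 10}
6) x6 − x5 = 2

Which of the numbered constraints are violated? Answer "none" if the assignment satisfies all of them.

No — constraints 1, 3, 4, and 6 are not satisfied.

1) x3 − x6 = 7 − 7 = 0, not 3 — does not hold.
2) x5 + x3 = 2 + 7 = 9 — holds.
3) x6 = 7 is odd — does not hold.
4) x3 + x5 = 7 + 2 = 9, not 11 — does not hold.
5) x3 = 7 is in {7, 9, 10} — holds.
6) x6 − x5 = 7 − 2 = 5, not 2 — does not hold.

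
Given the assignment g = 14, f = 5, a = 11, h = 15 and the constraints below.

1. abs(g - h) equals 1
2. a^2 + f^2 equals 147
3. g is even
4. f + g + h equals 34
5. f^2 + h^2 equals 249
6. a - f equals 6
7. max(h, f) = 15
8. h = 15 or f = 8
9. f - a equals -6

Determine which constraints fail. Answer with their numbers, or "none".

No — constraints 2 and 5 are not satisfied.

1. abs(14 - 15) = 1 — satisfied.
2. a^2 + f^2 = 11^2 + 5^2 = 121 + 25 = 146, not 147 — violated.
3. g = 14 is even — satisfied.
4. f + g + h = 5 + 14 + 15 = 34 — satisfied.
5. f^2 + h^2 = 5^2 + 15^2 = 25 + 225 = 250, not 249 — violated.
6. a - f = 11 - 5 = 6 — satisfied.
7. max(15, 5) = 15 — satisfied.
8. h = 15 = 15 (first disjunct) — satisfied.
9. f - a = 5 - 11 = -6 — satisfied.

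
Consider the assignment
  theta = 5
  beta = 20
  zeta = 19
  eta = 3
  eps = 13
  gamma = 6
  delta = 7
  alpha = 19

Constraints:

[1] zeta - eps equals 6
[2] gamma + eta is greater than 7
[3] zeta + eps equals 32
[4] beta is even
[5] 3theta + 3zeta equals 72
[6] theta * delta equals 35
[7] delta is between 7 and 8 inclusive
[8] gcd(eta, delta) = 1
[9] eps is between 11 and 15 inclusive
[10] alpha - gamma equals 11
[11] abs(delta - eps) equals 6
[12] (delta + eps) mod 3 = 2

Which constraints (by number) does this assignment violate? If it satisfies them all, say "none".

No — constraint 10 is not satisfied.

[1] zeta - eps = 19 - 13 = 6 — satisfied.
[2] gamma + eta = 6 + 3 = 9; 9 > 7 — satisfied.
[3] zeta + eps = 19 + 13 = 32 — satisfied.
[4] beta = 20 is even — satisfied.
[5] 3theta + 3zeta = 3(5) + 3(19) = 72 — satisfied.
[6] theta * delta = 5 * 7 = 35 — satisfied.
[7] delta = 7 lies in [7, 8] — satisfied.
[8] gcd(3, 7) = 1 — satisfied.
[9] eps = 13 lies in [11, 15] — satisfied.
[10] alpha - gamma = 19 - 6 = 13, not 11 — violated.
[11] abs(7 - 13) = 6 — satisfied.
[12] delta + eps = 20; 20 mod 3 = 2 — satisfied.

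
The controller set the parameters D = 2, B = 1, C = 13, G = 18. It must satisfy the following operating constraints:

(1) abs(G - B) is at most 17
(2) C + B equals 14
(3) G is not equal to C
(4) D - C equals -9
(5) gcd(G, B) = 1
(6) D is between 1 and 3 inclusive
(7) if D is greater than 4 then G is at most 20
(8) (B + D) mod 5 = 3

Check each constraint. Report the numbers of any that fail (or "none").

(1) abs(18 - 1) = 17; 17 ≤ 17 — OK.
(2) C + B = 13 + 1 = 14 — OK.
(3) G = 18, C = 13; distinct — OK.
(4) D - C = 2 - 13 = -11, not -9 — violated.
(5) gcd(18, 1) = 1 — OK.
(6) D = 2 lies in [1, 3] — OK.
(7) D = 2, not > 4; antecedent false, conditional vacuously true — OK.
(8) B + D = 3; 3 mod 5 = 3 — OK.

Constraint 4 does not hold.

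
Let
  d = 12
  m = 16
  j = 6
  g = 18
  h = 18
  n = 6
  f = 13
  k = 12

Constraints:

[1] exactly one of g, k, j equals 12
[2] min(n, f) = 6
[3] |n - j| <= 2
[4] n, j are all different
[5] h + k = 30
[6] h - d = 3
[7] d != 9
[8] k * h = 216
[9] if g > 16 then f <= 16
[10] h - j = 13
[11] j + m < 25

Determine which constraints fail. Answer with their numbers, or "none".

[1] g=18, k=12, j=6; 1 of them equals 12 — OK.
[2] min(6, 13) = 6 — OK.
[3] |6 - 6| = 0; 0 ≤ 2 — OK.
[4] n = j = 6, not all different — violated.
[5] h + k = 18 + 12 = 30 — OK.
[6] h - d = 18 - 12 = 6, not 3 — violated.
[7] d = 12, and 12 ≠ 9 — OK.
[8] k * h = 12 * 18 = 216 — OK.
[9] g = 18 > 16, so we need f ≤ 16; f = 13 ≤ 16 — OK.
[10] h - j = 18 - 6 = 12, not 13 — violated.
[11] j + m = 6 + 16 = 22; 22 < 25 — OK.

Violated: 4, 6, and 10.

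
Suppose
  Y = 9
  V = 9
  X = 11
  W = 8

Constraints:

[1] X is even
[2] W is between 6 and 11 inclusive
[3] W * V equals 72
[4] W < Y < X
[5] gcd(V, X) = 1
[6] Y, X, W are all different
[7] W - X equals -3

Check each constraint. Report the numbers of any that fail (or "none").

The assignment fails constraint 1.

[1] X = 11 is odd  FAIL
[2] W = 8 lies in [6, 11]  OK
[3] W * V = 8 * 9 = 72  OK
[4] values 8 < 9 < 11  OK
[5] gcd(9, 11) = 1  OK
[6] values 9, 11, 8 are pairwise distinct  OK
[7] W - X = 8 - 11 = -3  OK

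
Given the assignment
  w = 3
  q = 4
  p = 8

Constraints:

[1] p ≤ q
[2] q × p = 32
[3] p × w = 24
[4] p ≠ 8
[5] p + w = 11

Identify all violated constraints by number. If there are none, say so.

Constraints 1 and 4 are violated.

[1] p = 8, q = 4; 8 > 4 (want ≤)  ✗
[2] q × p = 4 × 8 = 32  ✓
[3] p × w = 8 × 3 = 24  ✓
[4] p = 8, but 8 is required to differ  ✗
[5] p + w = 8 + 3 = 11  ✓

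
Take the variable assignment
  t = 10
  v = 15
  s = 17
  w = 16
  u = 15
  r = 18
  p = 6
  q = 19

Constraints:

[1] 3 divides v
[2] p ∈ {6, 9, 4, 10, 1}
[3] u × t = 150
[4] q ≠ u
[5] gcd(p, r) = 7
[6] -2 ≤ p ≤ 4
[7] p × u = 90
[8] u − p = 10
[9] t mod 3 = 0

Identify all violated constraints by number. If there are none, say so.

No — constraints 5, 6, 8, 9 are not satisfied.

[1] 15 / 3 = 5, so 3 divides 15  OK
[2] p = 6 is in {6, 9, 4, 10, 1}  OK
[3] u × t = 15 × 10 = 150  OK
[4] q = 19, u = 15; distinct  OK
[5] gcd(6, 18) = 6, not 7  FAIL
[6] p = 6 is outside [-2, 4]  FAIL
[7] p × u = 6 × 15 = 90  OK
[8] u − p = 15 − 6 = 9, not 10  FAIL
[9] 10 mod 3 = 1, not 0  FAIL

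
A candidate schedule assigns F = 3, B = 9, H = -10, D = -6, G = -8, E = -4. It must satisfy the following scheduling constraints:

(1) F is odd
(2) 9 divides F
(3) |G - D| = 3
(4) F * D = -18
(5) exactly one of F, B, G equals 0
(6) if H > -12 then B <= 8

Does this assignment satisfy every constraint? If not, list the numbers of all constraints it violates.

(1) F = 3 is odd — OK.
(2) 3 = 9*0 + 3, so 9 does not divide 3 — violated.
(3) |-8 - (-6)| = 2, not 3 — violated.
(4) F * D = 3 * (-6) = -18 — OK.
(5) F=3, B=9, G=-8; 0 of them equal 0, not exactly one — violated.
(6) H = -10 > -12, so we need B ≤ 8; but B = 9 > 8 — violated.

Violated: 2, 3, 5, and 6.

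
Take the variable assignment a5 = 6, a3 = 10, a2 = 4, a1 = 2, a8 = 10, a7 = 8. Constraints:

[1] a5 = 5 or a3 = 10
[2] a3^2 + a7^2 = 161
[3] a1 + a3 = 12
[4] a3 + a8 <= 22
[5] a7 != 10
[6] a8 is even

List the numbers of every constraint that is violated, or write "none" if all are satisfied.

No — constraint 2 is not satisfied.

[1] a5 = 6 ≠ 5, but a3 = 10 = 10 (second disjunct)  ✓
[2] a3^2 + a7^2 = 10^2 + 8^2 = 100 + 64 = 164, not 161  ✗
[3] a1 + a3 = 2 + 10 = 12  ✓
[4] a3 + a8 = 10 + 10 = 20; 20 ≤ 22  ✓
[5] a7 = 8, and 8 ≠ 10  ✓
[6] a8 = 10 is even  ✓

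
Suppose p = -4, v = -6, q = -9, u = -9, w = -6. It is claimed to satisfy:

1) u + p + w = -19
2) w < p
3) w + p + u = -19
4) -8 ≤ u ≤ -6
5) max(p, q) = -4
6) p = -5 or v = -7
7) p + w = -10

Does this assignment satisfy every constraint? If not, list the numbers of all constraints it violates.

The assignment fails constraints 4 and 6.

1) u + p + w = -9 + (-4) + (-6) = -19  true
2) w = -6, p = -4; -6 < -4  true
3) w + p + u = -6 + (-4) + (-9) = -19  true
4) u = -9 is outside [-8, -6]  false
5) max(-4, -9) = -4  true
6) p = -4 ≠ -5 and v = -6 ≠ -7; both disjuncts false  false
7) p + w = -4 + (-6) = -10  true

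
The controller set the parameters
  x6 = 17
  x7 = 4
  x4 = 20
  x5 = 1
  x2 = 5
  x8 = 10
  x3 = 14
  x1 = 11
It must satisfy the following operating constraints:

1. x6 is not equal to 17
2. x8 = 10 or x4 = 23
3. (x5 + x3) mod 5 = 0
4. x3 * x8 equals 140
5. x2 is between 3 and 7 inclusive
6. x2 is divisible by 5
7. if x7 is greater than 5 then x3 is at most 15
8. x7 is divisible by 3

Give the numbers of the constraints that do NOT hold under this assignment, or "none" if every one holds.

Constraints 1, 8 do not hold.

1. x6 = 17, but 17 is required to differ — does not hold.
2. x8 = 10 = 10 (first disjunct) — holds.
3. x5 + x3 = 15; 15 mod 5 = 0 — holds.
4. x3 * x8 = 14 * 10 = 140 — holds.
5. x2 = 5 lies in [3, 7] — holds.
6. 5 / 5 = 1, so 5 divides 5 — holds.
7. x7 = 4, not > 5; antecedent false, conditional vacuously true — holds.
8. 4 = 3*1 + 1, so 3 does not divide 4 — does not hold.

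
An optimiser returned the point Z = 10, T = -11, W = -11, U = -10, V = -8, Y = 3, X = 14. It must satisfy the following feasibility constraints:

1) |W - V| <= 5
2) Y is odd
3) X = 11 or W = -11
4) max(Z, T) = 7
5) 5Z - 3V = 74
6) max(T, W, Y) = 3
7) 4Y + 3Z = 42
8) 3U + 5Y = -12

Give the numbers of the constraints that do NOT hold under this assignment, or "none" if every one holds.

Constraints 4 and 8 do not hold.

1) |-11 - (-8)| = 3; 3 ≤ 5 — satisfied.
2) Y = 3 is odd — satisfied.
3) X = 14 ≠ 11, but W = -11 = -11 (second disjunct) — satisfied.
4) max(10, -11) = 10, not 7 — violated.
5) 5Z - 3V = 5(10) - 3(-8) = 74 — satisfied.
6) max(-11, -11, 3) = 3 — satisfied.
7) 4Y + 3Z = 4(3) + 3(10) = 42 — satisfied.
8) 3U + 5Y = 3(-10) + 5(3) = -15, not -12 — violated.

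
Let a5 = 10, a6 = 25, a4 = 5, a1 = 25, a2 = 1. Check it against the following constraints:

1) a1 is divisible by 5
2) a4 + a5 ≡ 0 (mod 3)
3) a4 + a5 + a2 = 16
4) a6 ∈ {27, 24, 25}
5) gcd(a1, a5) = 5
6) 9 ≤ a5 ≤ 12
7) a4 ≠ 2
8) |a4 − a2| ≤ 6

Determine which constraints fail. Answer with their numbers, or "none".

All constraints are satisfied.

1) 25 / 5 = 5, so 5 divides 25 — holds.
2) a4 + a5 = 15; 15 mod 3 = 0 — holds.
3) a4 + a5 + a2 = 5 + 10 + 1 = 16 — holds.
4) a6 = 25 is in {27, 24, 25} — holds.
5) gcd(25, 10) = 5 — holds.
6) a5 = 10 lies in [9, 12] — holds.
7) a4 = 5, and 5 ≠ 2 — holds.
8) |5 − 1| = 4; 4 ≤ 6 — holds.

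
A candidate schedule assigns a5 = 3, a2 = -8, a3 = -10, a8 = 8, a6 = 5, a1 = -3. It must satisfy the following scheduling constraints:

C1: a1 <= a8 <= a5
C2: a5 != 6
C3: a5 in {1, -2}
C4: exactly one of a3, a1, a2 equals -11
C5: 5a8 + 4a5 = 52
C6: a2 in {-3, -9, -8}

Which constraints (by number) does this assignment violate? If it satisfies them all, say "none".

C1: values -3, 8, 3; a8 = 8 is not <= a5 = 3  no
C2: a5 = 3, and 3 ≠ 6  yes
C3: a5 = 3 is not in {1, -2}  no
C4: a3=-10, a1=-3, a2=-8; 0 of them equal -11, not exactly one  no
C5: 5a8 + 4a5 = 5(8) + 4(3) = 52  yes
C6: a2 = -8 is in {-3, -9, -8}  yes

No — constraints 1, 3, and 4 are not satisfied.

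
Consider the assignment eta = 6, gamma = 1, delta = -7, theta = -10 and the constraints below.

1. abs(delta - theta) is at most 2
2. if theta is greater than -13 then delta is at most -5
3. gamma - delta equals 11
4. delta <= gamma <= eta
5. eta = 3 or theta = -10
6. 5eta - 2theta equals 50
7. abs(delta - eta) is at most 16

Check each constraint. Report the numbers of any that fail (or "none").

1. abs(-7 - (-10)) = 3; 3 > 2, exceeds bound 2 — fails.
2. theta = -10 > -13, so we need delta ≤ -5; delta = -7 ≤ -5 — holds.
3. gamma - delta = 1 - (-7) = 8, not 11 — fails.
4. values -7 <= 1 <= 6 — holds.
5. eta = 6 ≠ 3, but theta = -10 = -10 (second disjunct) — holds.
6. 5eta - 2theta = 5(6) - 2(-10) = 50 — holds.
7. abs(-7 - 6) = 13; 13 ≤ 16 — holds.

The assignment fails constraints 1 and 3.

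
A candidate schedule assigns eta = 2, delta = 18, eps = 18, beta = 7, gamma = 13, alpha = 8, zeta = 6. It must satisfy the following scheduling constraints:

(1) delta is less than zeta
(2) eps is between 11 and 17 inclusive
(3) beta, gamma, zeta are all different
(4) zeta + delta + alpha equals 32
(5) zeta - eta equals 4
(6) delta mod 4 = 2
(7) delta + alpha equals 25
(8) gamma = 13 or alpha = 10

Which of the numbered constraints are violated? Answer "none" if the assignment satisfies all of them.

(1) delta = 18, zeta = 6; 18 ≥ 6 (want <) — fails.
(2) eps = 18 is outside [11, 17] — fails.
(3) values 7, 13, 6 are pairwise distinct — holds.
(4) zeta + delta + alpha = 6 + 18 + 8 = 32 — holds.
(5) zeta - eta = 6 - 2 = 4 — holds.
(6) 18 mod 4 = 2 — holds.
(7) delta + alpha = 18 + 8 = 26, not 25 — fails.
(8) gamma = 13 = 13 (first disjunct) — holds.

Constraints 1, 2, 7 do not hold.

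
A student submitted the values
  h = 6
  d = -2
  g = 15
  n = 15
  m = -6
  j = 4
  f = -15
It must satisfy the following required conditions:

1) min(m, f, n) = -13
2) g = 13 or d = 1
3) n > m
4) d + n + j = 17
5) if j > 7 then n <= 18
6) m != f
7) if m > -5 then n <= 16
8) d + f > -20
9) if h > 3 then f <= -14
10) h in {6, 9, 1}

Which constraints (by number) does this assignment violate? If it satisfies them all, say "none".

1) min(-6, -15, 15) = -15, not -13 — fails.
2) g = 15 ≠ 13 and d = -2 ≠ 1; both disjuncts false — fails.
3) n = 15, m = -6; 15 > -6 — holds.
4) d + n + j = -2 + 15 + 4 = 17 — holds.
5) j = 4, not > 7; antecedent false, conditional vacuously true — holds.
6) m = -6, f = -15; distinct — holds.
7) m = -6, not > -5; antecedent false, conditional vacuously true — holds.
8) d + f = -2 + (-15) = -17; -17 > -20 — holds.
9) h = 6 > 3, so we need f ≤ -14; f = -15 ≤ -14 — holds.
10) h = 6 is in {6, 9, 1} — holds.

No — constraints 1 and 2 are not satisfied.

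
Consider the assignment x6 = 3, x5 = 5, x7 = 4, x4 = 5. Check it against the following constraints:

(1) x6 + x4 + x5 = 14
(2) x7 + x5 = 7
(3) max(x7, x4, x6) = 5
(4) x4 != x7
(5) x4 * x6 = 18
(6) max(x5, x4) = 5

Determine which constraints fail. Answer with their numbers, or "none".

(1) x6 + x4 + x5 = 3 + 5 + 5 = 13, not 14  no
(2) x7 + x5 = 4 + 5 = 9, not 7  no
(3) max(4, 5, 3) = 5  yes
(4) x4 = 5, x7 = 4; distinct  yes
(5) x4 * x6 = 5 * 3 = 15, not 18  no
(6) max(5, 5) = 5  yes

The assignment fails constraints 1, 2, and 5.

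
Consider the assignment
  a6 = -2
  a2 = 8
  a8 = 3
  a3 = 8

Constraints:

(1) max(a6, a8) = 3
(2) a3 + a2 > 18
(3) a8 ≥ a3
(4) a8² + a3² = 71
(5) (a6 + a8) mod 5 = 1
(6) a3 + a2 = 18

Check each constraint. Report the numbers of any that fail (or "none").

Violated: 2, 3, 4, and 6.

(1) max(-2, 3) = 3 — holds.
(2) a3 + a2 = 8 + 8 = 16; 16 ≤ 18, bound 18 not met — does not hold.
(3) a8 = 3, a3 = 8; 3 < 8 (want ≥) — does not hold.
(4) a8² + a3² = 3² + 8² = 9 + 64 = 73, not 71 — does not hold.
(5) a6 + a8 = 1; 1 mod 5 = 1 — holds.
(6) a3 + a2 = 8 + 8 = 16, not 18 — does not hold.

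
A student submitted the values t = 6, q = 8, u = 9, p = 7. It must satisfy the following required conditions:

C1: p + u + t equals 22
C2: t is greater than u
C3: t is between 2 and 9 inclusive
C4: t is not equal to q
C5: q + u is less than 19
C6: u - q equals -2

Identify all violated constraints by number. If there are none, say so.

C1: p + u + t = 7 + 9 + 6 = 22 — holds.
C2: t = 6, u = 9; 6 ≤ 9 (want >) — does not hold.
C3: t = 6 lies in [2, 9] — holds.
C4: t = 6, q = 8; distinct — holds.
C5: q + u = 8 + 9 = 17; 17 < 19 — holds.
C6: u - q = 9 - 8 = 1, not -2 — does not hold.

Constraints 2 and 6 are violated.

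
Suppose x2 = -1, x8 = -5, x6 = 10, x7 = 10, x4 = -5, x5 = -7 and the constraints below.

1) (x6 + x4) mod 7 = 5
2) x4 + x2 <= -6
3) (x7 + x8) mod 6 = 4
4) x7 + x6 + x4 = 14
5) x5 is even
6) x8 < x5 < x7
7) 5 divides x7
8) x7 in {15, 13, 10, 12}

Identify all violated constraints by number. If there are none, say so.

Constraints 3, 4, 5, 6 do not hold.

1) x6 + x4 = 5; 5 mod 7 = 5 — OK.
2) x4 + x2 = -5 + (-1) = -6; -6 ≤ -6 — OK.
3) x7 + x8 = 5; 5 mod 6 = 5, not 4 — violated.
4) x7 + x6 + x4 = 10 + 10 + (-5) = 15, not 14 — violated.
5) x5 = -7 is odd — violated.
6) values -5, -7, 10; x8 = -5 is not < x5 = -7 — violated.
7) 10 / 5 = 2, so 5 divides 10 — OK.
8) x7 = 10 is in {15, 13, 10, 12} — OK.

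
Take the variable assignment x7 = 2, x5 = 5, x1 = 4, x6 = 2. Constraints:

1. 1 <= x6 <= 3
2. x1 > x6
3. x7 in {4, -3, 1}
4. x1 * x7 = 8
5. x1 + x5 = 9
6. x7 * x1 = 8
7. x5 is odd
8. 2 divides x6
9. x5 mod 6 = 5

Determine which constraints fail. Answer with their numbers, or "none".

Constraint 3 is violated.

1. x6 = 2 lies in [1, 3] — holds.
2. x1 = 4, x6 = 2; 4 > 2 — holds.
3. x7 = 2 is not in {4, -3, 1} — fails.
4. x1 * x7 = 4 * 2 = 8 — holds.
5. x1 + x5 = 4 + 5 = 9 — holds.
6. x7 * x1 = 2 * 4 = 8 — holds.
7. x5 = 5 is odd — holds.
8. 2 / 2 = 1, so 2 divides 2 — holds.
9. 5 mod 6 = 5 — holds.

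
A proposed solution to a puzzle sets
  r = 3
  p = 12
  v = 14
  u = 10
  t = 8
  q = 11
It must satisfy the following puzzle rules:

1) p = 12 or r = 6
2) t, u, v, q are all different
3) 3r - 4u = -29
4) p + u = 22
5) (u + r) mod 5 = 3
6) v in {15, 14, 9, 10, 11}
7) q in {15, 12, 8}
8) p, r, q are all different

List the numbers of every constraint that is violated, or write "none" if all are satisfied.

No — constraints 3 and 7 are not satisfied.

1) p = 12 = 12 (first disjunct)  ✓
2) values 8, 10, 14, 11 are pairwise distinct  ✓
3) 3r - 4u = 3(3) - 4(10) = -31, not -29  ✗
4) p + u = 12 + 10 = 22  ✓
5) u + r = 13; 13 mod 5 = 3  ✓
6) v = 14 is in {15, 14, 9, 10, 11}  ✓
7) q = 11 is not in {15, 12, 8}  ✗
8) values 12, 3, 11 are pairwise distinct  ✓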